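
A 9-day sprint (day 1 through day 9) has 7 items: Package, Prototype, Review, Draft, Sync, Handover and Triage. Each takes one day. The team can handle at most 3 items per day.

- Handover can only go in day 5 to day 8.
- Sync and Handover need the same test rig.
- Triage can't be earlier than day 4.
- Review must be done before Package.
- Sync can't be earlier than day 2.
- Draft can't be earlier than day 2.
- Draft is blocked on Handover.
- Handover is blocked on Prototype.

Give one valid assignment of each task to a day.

Triage -> day 4, Handover -> day 5, Draft -> day 6, Package -> day 2, Prototype -> day 1, Review -> day 1, Sync -> day 2

Checking: Prototype(day 1) before Handover(day 5); Handover(day 5) before Draft(day 6); Review(day 1) before Package(day 2); Sync(day 2) != Handover(day 5); Triage=day 4 in [day 4,day 9]; Draft=day 6 in [day 2,day 9]; Sync=day 2 in [day 2,day 9]; Handover=day 5 in [day 5,day 8]; max 2 per day (cap 3).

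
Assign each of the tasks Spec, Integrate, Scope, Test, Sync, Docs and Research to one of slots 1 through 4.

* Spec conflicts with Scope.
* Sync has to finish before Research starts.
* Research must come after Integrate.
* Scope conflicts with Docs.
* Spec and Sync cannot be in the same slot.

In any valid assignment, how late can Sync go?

3

Downstream work caps Sync at 3.
Sync at 3 is achievable: Spec=1; Sync=3; Test=1; Research=4; Integrate=1; Docs=1; Scope=2.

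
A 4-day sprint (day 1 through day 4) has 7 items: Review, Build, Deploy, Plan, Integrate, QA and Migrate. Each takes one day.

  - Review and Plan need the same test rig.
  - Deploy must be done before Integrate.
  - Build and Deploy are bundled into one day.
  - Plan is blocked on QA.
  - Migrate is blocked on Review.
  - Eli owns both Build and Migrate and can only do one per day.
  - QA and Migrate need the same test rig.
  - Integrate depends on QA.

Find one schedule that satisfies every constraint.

Plan=day 2, Migrate=day 2, Integrate=day 2, Review=day 1, Build=day 1, QA=day 1, Deploy=day 1

Checking: Review(day 1) before Migrate(day 2); QA(day 1) before Plan(day 2); Deploy(day 1) before Integrate(day 2); QA(day 1) before Integrate(day 2); Build(day 1) != Migrate(day 2); Review(day 1) != Plan(day 2); QA(day 1) != Migrate(day 2); Build = Deploy = day 1.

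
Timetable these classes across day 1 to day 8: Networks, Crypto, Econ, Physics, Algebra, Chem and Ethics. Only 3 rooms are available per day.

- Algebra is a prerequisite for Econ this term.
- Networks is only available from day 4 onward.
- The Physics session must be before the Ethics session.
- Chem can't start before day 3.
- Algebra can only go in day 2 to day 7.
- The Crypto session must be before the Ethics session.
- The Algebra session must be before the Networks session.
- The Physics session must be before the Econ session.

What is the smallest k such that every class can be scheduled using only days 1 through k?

The precedence chain requires at least 2 distinct days.
With at most 3 per day and 7 classes, at least 3 days are needed.
Networks can't be placed before day 4, so the schedule must run through at least day 4.
4 works (last occupied day: day 4): for example Networks in day 4; Algebra in day 2; Crypto in day 1; Econ in day 3; Physics in day 1; Ethics in day 2; Chem in day 3.

4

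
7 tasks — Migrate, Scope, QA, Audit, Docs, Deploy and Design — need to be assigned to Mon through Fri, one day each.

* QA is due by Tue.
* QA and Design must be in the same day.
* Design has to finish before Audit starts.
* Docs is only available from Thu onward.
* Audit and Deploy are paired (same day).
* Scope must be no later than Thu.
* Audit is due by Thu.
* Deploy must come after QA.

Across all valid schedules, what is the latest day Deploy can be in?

Thu

Precedence pushes Deploy to at least Tue; Deploy must be in the same day as Audit, which can't be after Thu, so Deploy is at most Thu.
Deploy at Thu is achievable: Audit in Thu, Docs in Thu, QA in Mon, Deploy in Thu, Design in Mon, Scope in Mon, Migrate in Mon.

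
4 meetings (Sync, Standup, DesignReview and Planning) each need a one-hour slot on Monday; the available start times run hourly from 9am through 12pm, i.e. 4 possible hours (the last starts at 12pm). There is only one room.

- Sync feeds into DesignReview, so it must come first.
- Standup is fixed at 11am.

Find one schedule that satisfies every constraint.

DesignReview in 10am, Planning in 12pm, Standup in 11am, Sync in 9am

Checking: Sync(9am) before DesignReview(10am); Standup=11am in [11am,11am]; max 1 per hour (cap 1).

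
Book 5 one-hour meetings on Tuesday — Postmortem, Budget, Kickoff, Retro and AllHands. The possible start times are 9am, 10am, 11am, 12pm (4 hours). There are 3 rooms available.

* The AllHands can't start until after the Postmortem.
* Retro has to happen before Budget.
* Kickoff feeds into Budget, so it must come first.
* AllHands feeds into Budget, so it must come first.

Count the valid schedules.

31

Splitting on Postmortem: it can be 9am (22), 10am (9). Listing each branch's schedules as (Budget, Kickoff, Retro, AllHands):
Postmortem=9am: (11am,9am,9am,10am) (11am,9am,10am,10am) (11am,10am,9am,10am) (11am,10am,10am,10am) (12pm,9am,9am,10am) (12pm,9am,9am,11am) (12pm,9am,10am,10am) (12pm,9am,10am,11am) (12pm,9am,11am,10am) (12pm,9am,11am,11am) (12pm,10am,9am,10am) (12pm,10am,9am,11am) (12pm,10am,10am,10am) (12pm,10am,10am,11am) (12pm,10am,11am,10am) (12pm,10am,11am,11am) (12pm,11am,9am,10am) (12pm,11am,9am,11am) (12pm,11am,10am,10am) (12pm,11am,10am,11am) (12pm,11am,11am,10am) (12pm,11am,11am,11am) — 22.
Postmortem=10am: (12pm,9am,9am,11am) (12pm,9am,10am,11am) (12pm,9am,11am,11am) (12pm,10am,9am,11am) (12pm,10am,10am,11am) (12pm,10am,11am,11am) (12pm,11am,9am,11am) (12pm,11am,10am,11am) (12pm,11am,11am,11am) — 9.
Summing: 22 + 9 = 31.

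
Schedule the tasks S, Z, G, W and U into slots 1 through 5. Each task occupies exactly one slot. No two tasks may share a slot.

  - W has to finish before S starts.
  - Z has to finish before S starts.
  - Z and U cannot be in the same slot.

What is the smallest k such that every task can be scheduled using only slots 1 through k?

The precedence chain requires at least 2 distinct slots.
With at most 1 per slot and 5 tasks, at least 5 slots are needed.
5 works (last occupied slot: 5): for example G=4; U=5; W=2; Z=1; S=3.

5 slots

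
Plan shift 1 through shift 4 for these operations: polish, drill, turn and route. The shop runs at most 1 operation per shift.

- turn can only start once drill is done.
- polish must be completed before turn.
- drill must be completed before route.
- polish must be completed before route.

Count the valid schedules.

Enumerating: drill=shift 2, turn=shift 3, route=shift 4, polish=shift 1 | turn -> shift 4, drill -> shift 2, polish -> shift 1, route -> shift 3 | route in shift 4; turn in shift 3; drill in shift 1; polish in shift 2 | turn -> shift 4; drill -> shift 1; polish -> shift 2; route -> shift 3.

4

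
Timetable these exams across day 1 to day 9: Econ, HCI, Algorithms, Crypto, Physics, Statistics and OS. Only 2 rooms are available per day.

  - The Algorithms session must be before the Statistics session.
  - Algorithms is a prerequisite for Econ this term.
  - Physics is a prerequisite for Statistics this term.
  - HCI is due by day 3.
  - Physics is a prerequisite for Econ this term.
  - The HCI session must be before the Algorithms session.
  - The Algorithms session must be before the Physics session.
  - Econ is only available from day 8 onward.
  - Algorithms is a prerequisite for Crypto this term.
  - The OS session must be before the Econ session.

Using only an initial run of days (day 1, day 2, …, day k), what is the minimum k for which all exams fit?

8

The precedence chain requires at least 4 distinct days.
With at most 2 per day and 7 exams, at least 4 days are needed.
Econ can't be placed before day 8, so the schedule must run through at least day 8.
8 works (last occupied day: day 8): for example OS=day 1; Statistics=day 4; Algorithms=day 2; HCI=day 1; Econ=day 8; Crypto=day 3; Physics=day 3.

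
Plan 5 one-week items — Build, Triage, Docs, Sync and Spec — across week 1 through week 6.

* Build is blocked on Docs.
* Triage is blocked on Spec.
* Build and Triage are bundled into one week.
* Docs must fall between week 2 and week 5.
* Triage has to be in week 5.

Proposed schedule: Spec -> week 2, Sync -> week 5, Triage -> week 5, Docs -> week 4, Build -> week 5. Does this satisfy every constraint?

Yes

Build is blocked on Docs — holds.
Triage has to be in week 5 — holds.
Triage is blocked on Spec — holds.
Docs must fall between week 2 and week 5 — holds.
Build and Triage are bundled into one week — holds.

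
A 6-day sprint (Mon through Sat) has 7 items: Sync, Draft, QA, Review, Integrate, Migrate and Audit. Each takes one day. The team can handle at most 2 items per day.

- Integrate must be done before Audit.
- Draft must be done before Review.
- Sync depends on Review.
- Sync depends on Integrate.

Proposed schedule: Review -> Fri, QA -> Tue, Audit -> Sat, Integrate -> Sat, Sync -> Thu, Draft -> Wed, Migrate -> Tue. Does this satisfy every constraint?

Invalid. Sync depends on Integrate.

Draft must be done before Review — holds.
Integrate must be done before Audit — violated.
Sync depends on Integrate — violated.
The team can handle at most 2 items per day — holds.
Sync depends on Review — violated.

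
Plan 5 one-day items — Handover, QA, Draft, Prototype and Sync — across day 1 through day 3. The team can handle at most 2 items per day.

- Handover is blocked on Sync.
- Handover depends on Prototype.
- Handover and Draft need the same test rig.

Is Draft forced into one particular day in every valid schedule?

Draft can be day 1 (e.g. Draft -> day 1, Handover -> day 3, Prototype -> day 1, QA -> day 2, Sync -> day 2) or day 2 (e.g. Draft -> day 2, QA -> day 2, Handover -> day 3, Prototype -> day 1, Sync -> day 1).

No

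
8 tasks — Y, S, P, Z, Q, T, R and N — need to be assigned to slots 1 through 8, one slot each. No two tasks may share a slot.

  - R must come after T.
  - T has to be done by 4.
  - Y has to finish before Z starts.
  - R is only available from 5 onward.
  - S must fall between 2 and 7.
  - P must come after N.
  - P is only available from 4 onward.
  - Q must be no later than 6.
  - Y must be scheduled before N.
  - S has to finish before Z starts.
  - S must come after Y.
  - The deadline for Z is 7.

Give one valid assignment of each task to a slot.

Q=4, P=8, S=3, Y=2, T=1, R=5, N=7, Z=6

Checking: S(3) before Z(6); Y(2) before N(7); N(7) before P(8); Y(2) before Z(6); Y(2) before S(3); T(1) before R(5); T=1 in [1,4]; P=8 in [4,8]; Z=6 in [1,7]; S=3 in [2,7]; R=5 in [5,8]; Q=4 in [1,6]; max 1 per slot (cap 1).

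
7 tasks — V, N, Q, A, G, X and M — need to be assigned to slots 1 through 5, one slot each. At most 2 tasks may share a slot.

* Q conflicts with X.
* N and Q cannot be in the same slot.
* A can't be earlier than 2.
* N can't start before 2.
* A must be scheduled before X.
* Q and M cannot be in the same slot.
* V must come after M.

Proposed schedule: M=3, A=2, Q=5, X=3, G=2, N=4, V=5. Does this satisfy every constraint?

A can't be earlier than 2 — holds.
At most 2 tasks may share a slot — holds.
N and Q cannot be in the same slot — holds.
A must be scheduled before X — holds.
Q conflicts with X — holds.
V must come after M — holds.
Q and M cannot be in the same slot — holds.
N can't start before 2 — holds.

Yes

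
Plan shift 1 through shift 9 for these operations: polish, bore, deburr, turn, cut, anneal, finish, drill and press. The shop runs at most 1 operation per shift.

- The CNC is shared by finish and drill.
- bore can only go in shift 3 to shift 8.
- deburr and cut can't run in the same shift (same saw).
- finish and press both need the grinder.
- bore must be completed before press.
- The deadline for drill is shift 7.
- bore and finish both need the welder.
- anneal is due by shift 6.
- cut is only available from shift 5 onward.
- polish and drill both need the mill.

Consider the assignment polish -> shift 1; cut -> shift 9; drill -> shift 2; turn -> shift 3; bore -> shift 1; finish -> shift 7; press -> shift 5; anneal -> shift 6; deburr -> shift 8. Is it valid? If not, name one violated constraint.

Invalid. bore can only go in shift 3 to shift 8.

The deadline for drill is shift 7 — holds.
bore and finish both need the welder — holds.
cut is only available from shift 5 onward — holds.
anneal is due by shift 6 — holds.
bore can only go in shift 3 to shift 8 — violated.
finish and press both need the grinder — holds.
The CNC is shared by finish and drill — holds.
bore must be completed before press — holds.
polish and drill both need the mill — holds.
The shop runs at most 1 operation per shift — violated.
deburr and cut can't run in the same shift (same saw) — holds.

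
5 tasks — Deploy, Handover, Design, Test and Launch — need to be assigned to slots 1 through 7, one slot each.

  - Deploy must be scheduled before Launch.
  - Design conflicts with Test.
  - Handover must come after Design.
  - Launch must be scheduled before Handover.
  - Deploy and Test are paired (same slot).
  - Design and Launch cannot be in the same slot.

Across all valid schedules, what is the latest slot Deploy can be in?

5

Downstream work caps Deploy at 5.
Deploy at 5 is achievable: Handover -> 7; Test -> 5; Deploy -> 5; Launch -> 6; Design -> 1.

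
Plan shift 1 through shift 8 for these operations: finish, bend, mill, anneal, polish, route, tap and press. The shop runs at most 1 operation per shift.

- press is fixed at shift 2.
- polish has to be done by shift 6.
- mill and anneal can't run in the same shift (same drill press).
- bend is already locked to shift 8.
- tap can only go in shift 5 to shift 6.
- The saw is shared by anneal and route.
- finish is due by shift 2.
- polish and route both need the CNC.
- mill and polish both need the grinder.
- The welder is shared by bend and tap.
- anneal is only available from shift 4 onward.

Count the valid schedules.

28

Splitting on mill: it can be shift 3 (8), shift 4 (6), shift 5 (3), shift 6 (3), shift 7 (8). Listing each branch's schedules as (finish, bend, anneal, polish, route, tap, press) by shift number:
mill=shift 3: (1,8,4,5,7,6,2) (1,8,4,6,7,5,2) (1,8,5,4,7,6,2) (1,8,6,4,7,5,2) (1,8,7,4,5,6,2) (1,8,7,4,6,5,2) (1,8,7,5,4,6,2) (1,8,7,6,4,5,2) — 8.
mill=shift 4: (1,8,5,3,7,6,2) (1,8,6,3,7,5,2) (1,8,7,3,5,6,2) (1,8,7,3,6,5,2) (1,8,7,5,3,6,2) (1,8,7,6,3,5,2) — 6.
mill=shift 5: (1,8,4,3,7,6,2) (1,8,7,3,4,6,2) (1,8,7,4,3,6,2) — 3.
mill=shift 6: (1,8,4,3,7,5,2) (1,8,7,3,4,5,2) (1,8,7,4,3,5,2) — 3.
mill=shift 7: (1,8,4,3,5,6,2) (1,8,4,3,6,5,2) (1,8,4,5,3,6,2) (1,8,4,6,3,5,2) (1,8,5,3,4,6,2) (1,8,5,4,3,6,2) (1,8,6,3,4,5,2) (1,8,6,4,3,5,2) — 8.
Summing: 8 + 6 + 3 + 3 + 8 = 28.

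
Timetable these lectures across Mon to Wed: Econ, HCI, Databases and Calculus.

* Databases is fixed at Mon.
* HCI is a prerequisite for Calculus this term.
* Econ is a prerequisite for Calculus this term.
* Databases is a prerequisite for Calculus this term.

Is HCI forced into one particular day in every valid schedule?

HCI can be Mon (e.g. HCI=Mon, Databases=Mon, Calculus=Tue, Econ=Mon) or Tue (e.g. Calculus -> Wed; Econ -> Mon; Databases -> Mon; HCI -> Tue).

No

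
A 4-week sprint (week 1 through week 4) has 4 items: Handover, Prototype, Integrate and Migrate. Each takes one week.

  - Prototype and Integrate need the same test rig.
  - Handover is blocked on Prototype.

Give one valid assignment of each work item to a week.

Integrate in week 2; Prototype in week 1; Migrate in week 1; Handover in week 2

Checking: Prototype(week 1) before Handover(week 2); Prototype(week 1) != Integrate(week 2).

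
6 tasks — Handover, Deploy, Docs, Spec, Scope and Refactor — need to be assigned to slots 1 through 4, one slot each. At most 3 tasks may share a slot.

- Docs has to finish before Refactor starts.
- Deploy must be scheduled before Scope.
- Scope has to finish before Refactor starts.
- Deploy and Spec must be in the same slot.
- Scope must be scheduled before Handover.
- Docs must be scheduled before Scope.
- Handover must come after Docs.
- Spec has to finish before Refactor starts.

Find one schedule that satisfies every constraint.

Spec in 1; Refactor in 3; Deploy in 1; Handover in 3; Scope in 2; Docs in 1

Checking: Docs(1) before Refactor(3); Docs(1) before Scope(2); Scope(2) before Refactor(3); Deploy(1) before Scope(2); Docs(1) before Handover(3); Scope(2) before Handover(3); Spec(1) before Refactor(3); Deploy = Spec = 1; max 3 per slot (cap 3).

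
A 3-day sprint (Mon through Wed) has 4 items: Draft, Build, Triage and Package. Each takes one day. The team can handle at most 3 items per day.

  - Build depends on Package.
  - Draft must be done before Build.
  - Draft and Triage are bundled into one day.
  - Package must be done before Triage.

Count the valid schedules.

Enumerating: Package in Mon, Draft in Tue, Build in Wed, Triage in Tue.

1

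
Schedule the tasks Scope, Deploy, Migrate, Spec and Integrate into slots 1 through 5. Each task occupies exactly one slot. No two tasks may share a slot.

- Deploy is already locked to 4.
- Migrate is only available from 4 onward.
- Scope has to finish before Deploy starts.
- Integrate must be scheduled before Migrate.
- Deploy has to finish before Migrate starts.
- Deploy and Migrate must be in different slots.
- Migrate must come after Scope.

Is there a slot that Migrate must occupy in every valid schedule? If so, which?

Migrate's window is 4–5.
Deploy is fixed at 4, and Migrate can't share a slot with Deploy.
So Migrate must be 5.

5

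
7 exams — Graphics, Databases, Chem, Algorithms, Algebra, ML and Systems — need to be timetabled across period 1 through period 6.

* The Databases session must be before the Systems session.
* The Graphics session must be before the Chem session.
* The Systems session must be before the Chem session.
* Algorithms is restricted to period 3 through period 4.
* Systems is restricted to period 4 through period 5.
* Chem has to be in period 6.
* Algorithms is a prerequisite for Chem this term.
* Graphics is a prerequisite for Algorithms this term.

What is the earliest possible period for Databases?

Downstream work caps Databases at period 4.
Databases at period 1 is achievable: Algebra in period 1, Systems in period 4, Databases in period 1, Graphics in period 1, Chem in period 6, ML in period 1, Algorithms in period 3.

period 1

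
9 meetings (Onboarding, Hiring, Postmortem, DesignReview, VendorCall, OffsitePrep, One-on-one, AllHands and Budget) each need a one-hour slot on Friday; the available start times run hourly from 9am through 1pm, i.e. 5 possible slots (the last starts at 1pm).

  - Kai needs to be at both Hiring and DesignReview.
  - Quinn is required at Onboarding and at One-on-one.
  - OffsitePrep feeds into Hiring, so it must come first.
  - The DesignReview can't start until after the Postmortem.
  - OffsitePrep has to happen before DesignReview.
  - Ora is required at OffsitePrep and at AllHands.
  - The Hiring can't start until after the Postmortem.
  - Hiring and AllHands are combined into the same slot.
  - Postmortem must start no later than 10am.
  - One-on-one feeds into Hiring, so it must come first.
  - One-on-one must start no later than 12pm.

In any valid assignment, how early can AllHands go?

10am

AllHands must be in the same slot as Hiring, which can't be before 10am, so AllHands is at least 10am.
AllHands at 10am is achievable: VendorCall -> 9am; OffsitePrep -> 9am; AllHands -> 10am; One-on-one -> 9am; Hiring -> 10am; DesignReview -> 11am; Budget -> 9am; Postmortem -> 9am; Onboarding -> 10am.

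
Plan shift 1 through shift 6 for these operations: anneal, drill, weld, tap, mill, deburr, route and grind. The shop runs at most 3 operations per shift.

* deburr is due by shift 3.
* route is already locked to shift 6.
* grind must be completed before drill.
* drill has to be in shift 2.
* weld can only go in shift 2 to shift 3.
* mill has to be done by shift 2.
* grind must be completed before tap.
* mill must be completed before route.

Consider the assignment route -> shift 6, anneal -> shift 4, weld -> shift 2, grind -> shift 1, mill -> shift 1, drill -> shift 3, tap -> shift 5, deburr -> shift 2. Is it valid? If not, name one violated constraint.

No. drill has to be in shift 2 is not satisfied.

mill must be completed before route — holds.
weld can only go in shift 2 to shift 3 — holds.
grind must be completed before tap — holds.
route is already locked to shift 6 — holds.
grind must be completed before drill — holds.
deburr is due by shift 3 — holds.
mill has to be done by shift 2 — holds.
drill has to be in shift 2 — violated.
The shop runs at most 3 operations per shift — holds.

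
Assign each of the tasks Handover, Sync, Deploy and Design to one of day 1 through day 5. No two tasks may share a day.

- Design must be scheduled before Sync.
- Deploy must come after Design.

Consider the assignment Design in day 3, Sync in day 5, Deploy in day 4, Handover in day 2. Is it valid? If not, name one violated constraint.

Yes

No two tasks may share a day — holds.
Design must be scheduled before Sync — holds.
Deploy must come after Design — holds.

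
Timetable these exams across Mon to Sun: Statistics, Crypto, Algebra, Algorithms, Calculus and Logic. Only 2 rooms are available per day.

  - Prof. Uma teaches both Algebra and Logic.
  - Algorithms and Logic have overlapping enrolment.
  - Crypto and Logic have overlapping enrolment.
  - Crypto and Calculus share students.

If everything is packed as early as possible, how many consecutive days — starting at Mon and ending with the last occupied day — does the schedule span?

3

With at most 2 per day and 6 exams, at least 3 days are needed.
3 works (last occupied day: Wed): for example Crypto=Mon, Calculus=Wed, Algorithms=Tue, Algebra=Tue, Statistics=Mon, Logic=Wed.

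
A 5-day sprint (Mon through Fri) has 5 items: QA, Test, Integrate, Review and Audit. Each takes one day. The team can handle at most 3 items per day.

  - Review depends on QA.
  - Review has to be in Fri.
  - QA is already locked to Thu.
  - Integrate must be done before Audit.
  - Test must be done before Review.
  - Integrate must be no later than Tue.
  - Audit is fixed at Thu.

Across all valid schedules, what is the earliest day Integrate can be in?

Mon

Integrate's own window allows nothing later than Tue.
Integrate at Mon is achievable: Review -> Fri; QA -> Thu; Integrate -> Mon; Audit -> Thu; Test -> Mon.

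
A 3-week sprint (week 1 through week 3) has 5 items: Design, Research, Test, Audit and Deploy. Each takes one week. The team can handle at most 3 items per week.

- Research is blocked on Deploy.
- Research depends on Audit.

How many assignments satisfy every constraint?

42

Splitting on Design: it can be week 1 (13), week 2 (14), week 3 (15). Listing each branch's schedules as (Research, Test, Audit, Deploy) by week number:
Design=week 1: (2,2,1,1) (2,3,1,1) (3,1,1,2) (3,1,2,1) (3,1,2,2) (3,2,1,1) (3,2,1,2) (3,2,2,1) (3,2,2,2) (3,3,1,1) (3,3,1,2) (3,3,2,1) (3,3,2,2) — 13.
Design=week 2: (2,1,1,1) (2,2,1,1) (2,3,1,1) (3,1,1,1) (3,1,1,2) (3,1,2,1) (3,1,2,2) (3,2,1,1) (3,2,1,2) (3,2,2,1) (3,3,1,1) (3,3,1,2) (3,3,2,1) (3,3,2,2) — 14.
Design=week 3: (2,1,1,1) (2,2,1,1) (2,3,1,1) (3,1,1,1) (3,1,1,2) (3,1,2,1) (3,1,2,2) (3,2,1,1) (3,2,1,2) (3,2,2,1) (3,2,2,2) (3,3,1,1) (3,3,1,2) (3,3,2,1) (3,3,2,2) — 15.
Summing: 13 + 14 + 15 = 42.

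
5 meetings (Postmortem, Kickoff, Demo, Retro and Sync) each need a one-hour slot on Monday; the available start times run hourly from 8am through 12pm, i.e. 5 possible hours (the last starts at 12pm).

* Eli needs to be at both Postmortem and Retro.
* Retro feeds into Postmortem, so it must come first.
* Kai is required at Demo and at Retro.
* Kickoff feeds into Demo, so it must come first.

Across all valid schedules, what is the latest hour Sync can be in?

12pm

Sync at 12pm is achievable: Postmortem -> 9am; Sync -> 12pm; Demo -> 9am; Kickoff -> 8am; Retro -> 8am.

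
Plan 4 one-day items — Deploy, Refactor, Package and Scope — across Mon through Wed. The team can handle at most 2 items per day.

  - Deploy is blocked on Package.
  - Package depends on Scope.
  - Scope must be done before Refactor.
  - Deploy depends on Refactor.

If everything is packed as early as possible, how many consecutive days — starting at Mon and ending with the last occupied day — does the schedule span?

The precedence chain requires at least 3 distinct days.
With at most 2 per day and 4 tasks, at least 2 days are needed.
3 works (last occupied day: Wed): for example Refactor -> Tue; Package -> Tue; Scope -> Mon; Deploy -> Wed.

3 days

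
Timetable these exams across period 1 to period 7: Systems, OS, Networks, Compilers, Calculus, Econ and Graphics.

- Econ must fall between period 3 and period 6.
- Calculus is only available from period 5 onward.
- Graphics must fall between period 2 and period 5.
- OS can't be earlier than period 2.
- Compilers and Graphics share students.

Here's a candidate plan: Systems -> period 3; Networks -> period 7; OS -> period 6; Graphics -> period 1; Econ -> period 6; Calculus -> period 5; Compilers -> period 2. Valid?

Invalid. Graphics must fall between period 2 and period 5.

OS can't be earlier than period 2 — holds.
Econ must fall between period 3 and period 6 — holds.
Calculus is only available from period 5 onward — holds.
Compilers and Graphics share students — holds.
Graphics must fall between period 2 and period 5 — violated.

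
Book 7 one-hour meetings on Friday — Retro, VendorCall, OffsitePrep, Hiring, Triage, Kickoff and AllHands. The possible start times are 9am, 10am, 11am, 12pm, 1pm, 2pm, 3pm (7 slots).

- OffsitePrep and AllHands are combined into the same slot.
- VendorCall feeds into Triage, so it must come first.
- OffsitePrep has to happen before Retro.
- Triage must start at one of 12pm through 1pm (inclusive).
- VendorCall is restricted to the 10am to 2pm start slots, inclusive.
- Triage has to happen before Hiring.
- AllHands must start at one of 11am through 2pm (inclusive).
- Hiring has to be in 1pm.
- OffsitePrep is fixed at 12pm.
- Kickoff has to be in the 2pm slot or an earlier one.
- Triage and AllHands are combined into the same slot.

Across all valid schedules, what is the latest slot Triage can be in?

12pm

Triage is available from 12pm; Triage's own window allows nothing later than 1pm; downstream work caps Triage at 12pm.
Triage at 12pm is achievable: Kickoff -> 9am, AllHands -> 12pm, OffsitePrep -> 12pm, Hiring -> 1pm, VendorCall -> 10am, Triage -> 12pm, Retro -> 1pm.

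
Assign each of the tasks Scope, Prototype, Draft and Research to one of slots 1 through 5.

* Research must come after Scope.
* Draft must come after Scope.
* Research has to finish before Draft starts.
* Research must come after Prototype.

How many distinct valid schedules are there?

20

Splitting on Scope: it can be 1 (10), 2 (7), 3 (3). Listing each branch's schedules as (Prototype, Draft, Research):
Scope=1: (1,3,2) (1,4,2) (1,4,3) (1,5,2) (1,5,3) (1,5,4) (2,4,3) (2,5,3) (2,5,4) (3,5,4) — 10.
Scope=2: (1,4,3) (1,5,3) (1,5,4) (2,4,3) (2,5,3) (2,5,4) (3,5,4) — 7.
Scope=3: (1,5,4) (2,5,4) (3,5,4) — 3.
Summing: 10 + 7 + 3 = 20.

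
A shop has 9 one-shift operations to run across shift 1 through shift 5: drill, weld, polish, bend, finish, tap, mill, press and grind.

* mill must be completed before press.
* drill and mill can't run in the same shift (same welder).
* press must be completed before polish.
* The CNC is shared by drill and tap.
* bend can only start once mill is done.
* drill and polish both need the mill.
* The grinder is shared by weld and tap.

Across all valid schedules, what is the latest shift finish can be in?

finish at shift 5 is achievable: bend -> shift 2; mill -> shift 1; weld -> shift 1; polish -> shift 3; finish -> shift 5; press -> shift 2; tap -> shift 3; drill -> shift 2; grind -> shift 1.

shift 5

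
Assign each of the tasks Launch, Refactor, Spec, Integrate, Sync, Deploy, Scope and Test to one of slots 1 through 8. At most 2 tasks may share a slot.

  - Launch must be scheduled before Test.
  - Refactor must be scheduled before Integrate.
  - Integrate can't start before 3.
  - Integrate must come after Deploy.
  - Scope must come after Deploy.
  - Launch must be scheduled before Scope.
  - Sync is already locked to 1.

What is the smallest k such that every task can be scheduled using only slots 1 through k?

The precedence chain requires at least 2 distinct slots.
With at most 2 per slot and 8 tasks, at least 4 slots are needed.
Integrate can't be placed before 3, so the schedule must run through at least slot 3.
4 works (last occupied slot: 4): for example Integrate -> 3, Launch -> 1, Test -> 4, Scope -> 3, Deploy -> 2, Sync -> 1, Refactor -> 2, Spec -> 4.

4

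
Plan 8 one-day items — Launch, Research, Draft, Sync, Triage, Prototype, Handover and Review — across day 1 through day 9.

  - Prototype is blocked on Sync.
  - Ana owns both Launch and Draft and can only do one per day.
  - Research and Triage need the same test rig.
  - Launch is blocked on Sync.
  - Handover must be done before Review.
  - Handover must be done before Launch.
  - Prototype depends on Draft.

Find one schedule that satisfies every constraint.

Draft in day 1, Handover in day 1, Sync in day 1, Launch in day 2, Review in day 2, Triage in day 2, Prototype in day 2, Research in day 1

Checking: Draft(day 1) before Prototype(day 2); Handover(day 1) before Launch(day 2); Sync(day 1) before Launch(day 2); Handover(day 1) before Review(day 2); Sync(day 1) before Prototype(day 2); Launch(day 2) != Draft(day 1); Research(day 1) != Triage(day 2).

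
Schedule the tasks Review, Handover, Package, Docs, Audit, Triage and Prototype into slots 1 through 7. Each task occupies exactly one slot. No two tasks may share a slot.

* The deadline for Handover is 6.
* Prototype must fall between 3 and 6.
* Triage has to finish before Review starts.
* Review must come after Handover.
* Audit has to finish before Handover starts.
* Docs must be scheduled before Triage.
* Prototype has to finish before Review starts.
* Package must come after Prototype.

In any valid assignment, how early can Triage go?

2

Precedence pushes Triage to at least 2; downstream work caps Triage at 6.
Triage at 2 is achievable: Package -> 7, Review -> 6, Prototype -> 3, Triage -> 2, Docs -> 1, Handover -> 5, Audit -> 4.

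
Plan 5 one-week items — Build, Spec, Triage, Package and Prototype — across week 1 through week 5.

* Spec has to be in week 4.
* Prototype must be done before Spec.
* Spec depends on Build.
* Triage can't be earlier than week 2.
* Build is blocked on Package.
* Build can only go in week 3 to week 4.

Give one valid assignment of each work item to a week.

Triage -> week 2, Prototype -> week 1, Build -> week 3, Spec -> week 4, Package -> week 1

Checking: Build(week 3) before Spec(week 4); Package(week 1) before Build(week 3); Prototype(week 1) before Spec(week 4); Spec=week 4 in [week 4,week 4]; Build=week 3 in [week 3,week 4]; Triage=week 2 in [week 2,week 5].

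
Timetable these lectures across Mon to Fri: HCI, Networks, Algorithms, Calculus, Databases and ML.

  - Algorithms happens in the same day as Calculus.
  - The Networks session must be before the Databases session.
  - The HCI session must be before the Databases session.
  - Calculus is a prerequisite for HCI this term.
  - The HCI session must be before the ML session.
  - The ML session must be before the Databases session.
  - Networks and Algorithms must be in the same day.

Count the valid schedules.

5

Splitting on HCI: it can be Tue (3), Wed (2). Listing each branch's schedules as (Networks, Algorithms, Calculus, Databases, ML):
HCI=Tue: (Mon,Mon,Mon,Thu,Wed) (Mon,Mon,Mon,Fri,Wed) (Mon,Mon,Mon,Fri,Thu) — 3.
HCI=Wed: (Mon,Mon,Mon,Fri,Thu) (Tue,Tue,Tue,Fri,Thu) — 2.
Summing: 3 + 2 = 5.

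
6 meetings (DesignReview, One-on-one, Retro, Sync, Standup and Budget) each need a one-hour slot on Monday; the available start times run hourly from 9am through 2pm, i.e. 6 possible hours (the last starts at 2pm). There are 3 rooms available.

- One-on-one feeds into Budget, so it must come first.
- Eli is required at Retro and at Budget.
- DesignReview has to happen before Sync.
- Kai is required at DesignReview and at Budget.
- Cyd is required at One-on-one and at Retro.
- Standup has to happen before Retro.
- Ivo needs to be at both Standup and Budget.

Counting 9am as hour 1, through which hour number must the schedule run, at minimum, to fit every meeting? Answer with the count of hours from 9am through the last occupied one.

The precedence chain requires at least 2 distinct hours.
With at most 3 per hour and 6 meetings, at least 2 hours are needed.
Could 2 hours be enough, i.e. nothing placed later than 10am? No: Budget must come after One-on-one (at 9am or later) → {10am}; Retro must come after Standup (at 9am or later) → {10am}; Budget can't share with Retro (10am) → nothing is left.
So 2 hours is not enough.
3 works (last occupied hour: 11am): for example Budget in 11am, Retro in 10am, DesignReview in 9am, Sync in 10am, Standup in 9am, One-on-one in 9am.

3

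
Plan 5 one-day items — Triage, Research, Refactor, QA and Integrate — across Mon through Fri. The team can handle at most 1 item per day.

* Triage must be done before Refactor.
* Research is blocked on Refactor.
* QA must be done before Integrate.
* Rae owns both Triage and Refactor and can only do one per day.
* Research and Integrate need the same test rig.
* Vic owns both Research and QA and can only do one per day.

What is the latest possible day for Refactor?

Precedence pushes Refactor to at least Tue; downstream work caps Refactor at Thu.
Refactor at Thu is achievable: Research in Fri; Refactor in Thu; Triage in Mon; QA in Tue; Integrate in Wed.

Thu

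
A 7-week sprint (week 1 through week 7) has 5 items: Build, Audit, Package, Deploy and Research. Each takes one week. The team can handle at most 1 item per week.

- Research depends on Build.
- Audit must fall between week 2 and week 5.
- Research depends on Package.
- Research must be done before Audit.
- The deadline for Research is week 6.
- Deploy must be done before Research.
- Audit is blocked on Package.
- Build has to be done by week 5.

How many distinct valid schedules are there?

Splitting on Build: it can be week 1 (2), week 2 (2), week 3 (2). Listing each branch's schedules as (Audit, Package, Deploy, Research) by week number:
Build=week 1: (5,2,3,4) (5,3,2,4) — 2.
Build=week 2: (5,1,3,4) (5,3,1,4) — 2.
Build=week 3: (5,1,2,4) (5,2,1,4) — 2.
Summing: 2 + 2 + 2 = 6.

6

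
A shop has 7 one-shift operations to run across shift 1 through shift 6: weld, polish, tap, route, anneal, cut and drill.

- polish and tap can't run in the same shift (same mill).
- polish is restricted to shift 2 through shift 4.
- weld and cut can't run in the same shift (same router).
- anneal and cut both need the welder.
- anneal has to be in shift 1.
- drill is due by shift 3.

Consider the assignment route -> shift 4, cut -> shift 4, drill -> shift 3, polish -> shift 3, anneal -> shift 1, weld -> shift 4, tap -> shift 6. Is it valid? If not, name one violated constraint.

Invalid. weld and cut can't run in the same shift (same router).

polish and tap can't run in the same shift (same mill) — holds.
drill is due by shift 3 — holds.
anneal has to be in shift 1 — holds.
polish is restricted to shift 2 through shift 4 — holds.
anneal and cut both need the welder — holds.
weld and cut can't run in the same shift (same router) — violated.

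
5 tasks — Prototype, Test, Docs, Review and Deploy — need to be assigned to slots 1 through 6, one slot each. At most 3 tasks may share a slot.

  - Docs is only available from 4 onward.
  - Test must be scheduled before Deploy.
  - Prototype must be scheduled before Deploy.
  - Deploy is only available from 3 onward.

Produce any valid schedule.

Prototype in 1; Test in 1; Review in 1; Deploy in 3; Docs in 4

Checking: Prototype(1) before Deploy(3); Test(1) before Deploy(3); Docs=4 in [4,6]; Deploy=3 in [3,6]; max 3 per slot (cap 3).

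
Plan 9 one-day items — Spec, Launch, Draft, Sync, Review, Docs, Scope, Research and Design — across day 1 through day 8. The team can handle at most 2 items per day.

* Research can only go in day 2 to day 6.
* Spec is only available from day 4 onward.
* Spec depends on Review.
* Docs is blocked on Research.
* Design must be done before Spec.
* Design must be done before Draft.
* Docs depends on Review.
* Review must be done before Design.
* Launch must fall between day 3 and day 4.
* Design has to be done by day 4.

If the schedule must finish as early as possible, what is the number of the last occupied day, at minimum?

The precedence chain requires at least 3 distinct days.
With at most 2 per day and 9 tasks, at least 5 days are needed.
Spec can't be placed before day 4, so the schedule must run through at least day 4.
5 works (last occupied day: day 5): for example Docs in day 3; Draft in day 4; Launch in day 3; Design in day 2; Review in day 1; Sync in day 1; Research in day 2; Scope in day 5; Spec in day 4.

day 5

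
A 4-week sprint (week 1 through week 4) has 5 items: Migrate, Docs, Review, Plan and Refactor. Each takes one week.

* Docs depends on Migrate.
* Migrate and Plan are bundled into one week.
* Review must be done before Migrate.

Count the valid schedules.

16

Splitting on Migrate: it can be week 2 (8), week 3 (8). Listing each branch's schedules as (Docs, Review, Plan, Refactor) by week number:
Migrate=week 2: (3,1,2,1) (3,1,2,2) (3,1,2,3) (3,1,2,4) (4,1,2,1) (4,1,2,2) (4,1,2,3) (4,1,2,4) — 8.
Migrate=week 3: (4,1,3,1) (4,1,3,2) (4,1,3,3) (4,1,3,4) (4,2,3,1) (4,2,3,2) (4,2,3,3) (4,2,3,4) — 8.
Summing: 8 + 8 = 16.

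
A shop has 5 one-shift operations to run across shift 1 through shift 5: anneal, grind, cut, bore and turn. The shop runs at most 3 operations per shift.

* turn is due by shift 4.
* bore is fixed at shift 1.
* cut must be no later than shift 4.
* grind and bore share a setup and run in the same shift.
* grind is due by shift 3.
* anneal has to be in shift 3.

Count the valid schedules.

Splitting on cut: it can be shift 1 (3), shift 2 (4), shift 3 (4), shift 4 (4). Listing each branch's schedules as (anneal, grind, bore, turn) by shift number:
cut=shift 1: (3,1,1,2) (3,1,1,3) (3,1,1,4) — 3.
cut=shift 2: (3,1,1,1) (3,1,1,2) (3,1,1,3) (3,1,1,4) — 4.
cut=shift 3: (3,1,1,1) (3,1,1,2) (3,1,1,3) (3,1,1,4) — 4.
cut=shift 4: (3,1,1,1) (3,1,1,2) (3,1,1,3) (3,1,1,4) — 4.
Summing: 3 + 4 + 4 + 4 = 15.

15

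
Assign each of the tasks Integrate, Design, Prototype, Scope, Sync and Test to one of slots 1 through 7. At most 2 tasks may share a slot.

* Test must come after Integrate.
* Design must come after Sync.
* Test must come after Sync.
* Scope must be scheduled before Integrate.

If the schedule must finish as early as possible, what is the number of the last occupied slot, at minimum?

3

The precedence chain requires at least 3 distinct slots.
With at most 2 per slot and 6 tasks, at least 3 slots are needed.
3 works (last occupied slot: 3): for example Prototype -> 3; Sync -> 1; Integrate -> 2; Test -> 3; Design -> 2; Scope -> 1.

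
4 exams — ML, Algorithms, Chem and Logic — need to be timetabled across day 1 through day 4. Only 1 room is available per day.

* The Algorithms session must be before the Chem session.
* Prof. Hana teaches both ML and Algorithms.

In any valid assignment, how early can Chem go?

day 2

Precedence pushes Chem to at least day 2.
Chem at day 2 is achievable: Logic in day 4; Chem in day 2; Algorithms in day 1; ML in day 3.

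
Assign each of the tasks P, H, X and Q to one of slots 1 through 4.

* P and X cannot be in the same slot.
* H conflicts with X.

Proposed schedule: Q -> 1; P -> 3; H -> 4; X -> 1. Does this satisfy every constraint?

Yes

P and X cannot be in the same slot — holds.
H conflicts with X — holds.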